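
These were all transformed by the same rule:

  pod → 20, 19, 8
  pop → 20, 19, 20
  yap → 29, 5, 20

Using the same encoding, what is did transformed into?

The number is (letter's place in the alphabet, a=1) + 4.
On did: d=4→8, i=9→13, d=4→8.

8, 13, 8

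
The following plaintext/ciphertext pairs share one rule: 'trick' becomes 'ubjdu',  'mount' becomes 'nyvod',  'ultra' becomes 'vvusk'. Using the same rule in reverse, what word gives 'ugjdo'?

Shifts by position in trick: pos 0: t→u (+1), pos 1: r→b (+10), pos 2: i→j (+1), pos 3: c→d (+1), pos 4: k→u (+10) — repeating every 3. The shifts repeat in a cycle of length 3: positions 0,1,… shift by +1, +10, +1, then the pattern repeats.
Decoding ugjdo: u−1=t, g−10=w, j−1=i, d−1=c, o−10=e.

twice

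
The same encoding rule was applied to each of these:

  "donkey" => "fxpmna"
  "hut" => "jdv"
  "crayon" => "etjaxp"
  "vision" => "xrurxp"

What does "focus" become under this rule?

The shift depends on letter class: consonant d→f is +2, but vowel o→x is +9. Vowels shift forward by 9 and consonants shift forward by 2.
On focus: f(cons)+2=h, o(vowel)+9=x, c(cons)+2=e, u(vowel)+9=d, s(cons)+2=u.

hxedu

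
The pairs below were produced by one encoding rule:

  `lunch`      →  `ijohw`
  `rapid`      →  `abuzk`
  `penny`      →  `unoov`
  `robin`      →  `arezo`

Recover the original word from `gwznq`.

l(11)→i(8) and u(20)→j(9) fit y≡3x+1 (mod 26); the inverse of 3 mod 26 is 9. This is an affine cipher: with a=0,…,z=25, each position x becomes (3x+1) mod 26.
Undoing it on gwznq: g(6)→9·(6−1)≡19=t; w(22)→9·(22−1)≡7=h; z(25)→9·(25−1)≡8=i; n(13)→9·(13−1)≡4=e; q(16)→9·(16−1)≡5=f (all mod 26).

thief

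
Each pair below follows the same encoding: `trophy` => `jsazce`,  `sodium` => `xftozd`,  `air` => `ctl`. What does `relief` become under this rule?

The output letters match the input read backwards, each shifted +11: trophy reversed is yhport. Read the word backwards and shift each letter +11.
Applying it to relief: reverse → feiler; then shift: f+11=q, e+11=p, i+11=t, l+11=w, e+11=p, r+11=c.

qptwpc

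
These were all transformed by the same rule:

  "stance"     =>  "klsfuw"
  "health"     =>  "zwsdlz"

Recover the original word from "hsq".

Compare letters: s→k is +18, t→l is +18, a→s is +18 — a constant shift. It's a constant shift of +18 (ROT18).
Reversing it on hsq: h−18=p, s−18=a, q−18=y.

pay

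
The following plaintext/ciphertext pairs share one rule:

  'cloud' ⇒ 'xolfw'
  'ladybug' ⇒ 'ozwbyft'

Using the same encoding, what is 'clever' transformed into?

xovevi

Each pair mirrors across the alphabet (c↔x, l↔o, o↔l): positions sum to 25. This is the alphabet-reversal cipher (Atbash): a becomes z, b becomes y, etc.
On clever: c↔x, l↔o, e↔v, v↔e, e↔v, r↔i.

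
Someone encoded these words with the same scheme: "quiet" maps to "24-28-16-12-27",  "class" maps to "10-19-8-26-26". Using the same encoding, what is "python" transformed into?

Each letter is replaced by its alphabet position (a=1..z=26) + 7.
For python: p=16→23, y=25→32, t=20→27, h=8→15, o=15→22, n=14→21.

23-32-27-15-22-21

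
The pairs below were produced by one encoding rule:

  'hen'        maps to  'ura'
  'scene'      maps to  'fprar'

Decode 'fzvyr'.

smile

Compare letters: h→u is +13, e→r is +13, n→a is +13 — a constant shift. It's a constant shift of +13 (ROT13).
Undoing it on fzvyr: f−13=s, z−13=m, v−13=i, y−13=l, r−13=e.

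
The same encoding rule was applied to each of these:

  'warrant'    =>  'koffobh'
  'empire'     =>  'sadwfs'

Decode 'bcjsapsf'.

This is a Caesar cipher with shift 14.
Undoing it on bcjsapsf: b−14=n, c−14=o, j−14=v, s−14=e, a−14=m, p−14=b, s−14=e, f−14=r.

november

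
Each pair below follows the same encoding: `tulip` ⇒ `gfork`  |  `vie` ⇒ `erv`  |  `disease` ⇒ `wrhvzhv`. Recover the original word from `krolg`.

pilot

Each pair mirrors across the alphabet (t↔g, u↔f, l↔o): positions sum to 25. Each letter is replaced by its mirror in the alphabet: a↔z, b↔y, c↔x, and so on (the Atbash cipher).
Decoding krolg: k↔p, r↔i, o↔l, l↔o, g↔t.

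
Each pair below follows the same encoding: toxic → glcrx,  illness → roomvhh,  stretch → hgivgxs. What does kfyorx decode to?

public

Each pair mirrors across the alphabet (t↔g, o↔l, x↔c): positions sum to 25. Each letter is replaced by its mirror in the alphabet: a↔z, b↔y, c↔x, and so on (the Atbash cipher).
Reversing it on kfyorx: k↔p, f↔u, y↔b, o↔l, r↔i, x↔c.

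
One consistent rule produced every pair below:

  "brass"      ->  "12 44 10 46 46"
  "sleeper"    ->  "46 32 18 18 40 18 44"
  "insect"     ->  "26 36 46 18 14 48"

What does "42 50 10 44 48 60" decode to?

b(#2)→12 and r(#18)→44: differences scale by 2, so n = 2·pos + 8. With a=1..z=26, the number is 2·pos + 8.
Decoding 42 50 10 44 48 60: 42→(42−8)÷2=17=q, 50→(50−8)÷2=21=u, 10→(10−8)÷2=1=a, 44→(44−8)÷2=18=r, 48→(48−8)÷2=20=t, 60→(60−8)÷2=26=z.

quartz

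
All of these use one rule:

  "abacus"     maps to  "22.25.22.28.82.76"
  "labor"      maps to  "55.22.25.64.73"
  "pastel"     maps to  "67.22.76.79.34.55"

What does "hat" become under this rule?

a(#1)→22 and b(#2)→25: differences scale by 3, so n = 3·pos + 19. The formula is n = 3×(alphabet index, a=1) + 19.
For hat: h=8→43, a=1→22, t=20→79.

43.22.79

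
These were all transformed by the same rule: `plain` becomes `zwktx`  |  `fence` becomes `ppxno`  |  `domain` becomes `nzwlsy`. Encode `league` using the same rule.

Shifts by position in plain: pos 0: p→z (+10), pos 1: l→w (+11), pos 2: a→k (+10), pos 3: i→t (+11) — repeating every 2. The shifts repeat in a cycle of length 2: positions 0,1,… shift by +10, +11, then the pattern repeats.
On league: l+10=v, e+11=p, a+10=k, g+11=r, u+10=e, e+11=p.

vpkrep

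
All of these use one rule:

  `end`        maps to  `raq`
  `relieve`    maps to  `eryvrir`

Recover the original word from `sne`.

far

Each letter is shifted forward by 13 in the alphabet (a Caesar shift of +13).
Reversing it on sne: s−13=f, n−13=a, e−13=r.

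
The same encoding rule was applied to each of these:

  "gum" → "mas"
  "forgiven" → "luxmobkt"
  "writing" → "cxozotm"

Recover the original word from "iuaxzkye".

courtesy

Compare letters: g→m is +6, u→a is +6, m→s is +6 — a constant shift. It's a constant shift of +6 (ROT6).
Decoding iuaxzkye: i−6=c, u−6=o, a−6=u, x−6=r, z−6=t, k−6=e, y−6=s, e−6=y.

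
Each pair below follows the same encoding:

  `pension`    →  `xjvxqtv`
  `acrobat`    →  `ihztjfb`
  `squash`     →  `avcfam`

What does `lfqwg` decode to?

dairy

The shifts repeat in a cycle of length 2: positions 0,1,… shift by +8, +5, then the pattern repeats.
Undoing it on lfqwg: l−8=d, f−5=a, q−8=i, w−5=r, g−8=y.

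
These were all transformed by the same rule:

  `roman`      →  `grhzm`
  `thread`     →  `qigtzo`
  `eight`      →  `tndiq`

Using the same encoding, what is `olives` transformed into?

rcnatl

r(17)→g(6) and o(14)→r(17) fit y≡5x+25 (mod 26); the inverse of 5 mod 26 is 21. Treating letters as 0–25, the rule is x ↦ 5x + 25 (mod 26).
Applying it to olives: o(14)→5·14+25≡17=r; l(11)→5·11+25≡2=c; i(8)→5·8+25≡13=n; v(21)→5·21+25≡0=a; e(4)→5·4+25≡19=t; s(18)→5·18+25≡11=l (all mod 26).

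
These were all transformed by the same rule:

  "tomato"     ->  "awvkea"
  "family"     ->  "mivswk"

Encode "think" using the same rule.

aprxv

In tomato: t→a is +7, o→w is +8, m→v is +9, a→k is +10 — the shift increases by 1 each position. Letter i (0-indexed) is shifted by i+7, so successive shifts are 7, 8, 9, ….
On think: t+7=a, h+8=p, i+9=r, n+10=x, k+11=v.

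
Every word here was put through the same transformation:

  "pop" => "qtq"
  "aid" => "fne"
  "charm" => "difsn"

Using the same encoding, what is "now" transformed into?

The shift depends on letter class: consonant p→q is +1, but vowel o→t is +5. Two shifts are in play — +5 for a/e/i/o/u, +1 for every other letter.
Applying it to now: n(cons)+1=o, o(vowel)+5=t, w(cons)+1=x.

otx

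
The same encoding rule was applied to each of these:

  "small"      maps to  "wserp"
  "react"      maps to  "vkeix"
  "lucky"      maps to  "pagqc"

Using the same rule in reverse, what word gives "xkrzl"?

Shifts by position in small: pos 0: s→w (+4), pos 1: m→s (+6), pos 2: a→e (+4), pos 3: l→r (+6) — repeating every 2. The shifts repeat in a cycle of length 2: positions 0,1,… shift by +4, +6, then the pattern repeats.
Undoing it on xkrzl: x−4=t, k−6=e, r−4=n, z−6=t, l−4=h.

tenth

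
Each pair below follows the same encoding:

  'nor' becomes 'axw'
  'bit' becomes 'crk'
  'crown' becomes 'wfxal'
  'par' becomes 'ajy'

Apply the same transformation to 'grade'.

The output letters match the input read backwards, each shifted +9: nor reversed is ron. The word is reversed, then every letter is shifted forward by 9.
On grade: reverse → edarg; then shift: e+9=n, d+9=m, a+9=j, r+9=a, g+9=p.

nmjap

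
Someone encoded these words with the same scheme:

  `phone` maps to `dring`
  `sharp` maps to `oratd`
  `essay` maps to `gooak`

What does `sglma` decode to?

Each letter's alphabet position (a=0..z=25) is mapped through 21·x+0 mod 26 — an affine cipher.
Decoding sglma: s(18)→5·(18−0)≡12=m; g(6)→5·(6−0)≡4=e; l(11)→5·(11−0)≡3=d; m(12)→5·(12−0)≡8=i; a(0)→5·(0−0)≡0=a (all mod 26).

media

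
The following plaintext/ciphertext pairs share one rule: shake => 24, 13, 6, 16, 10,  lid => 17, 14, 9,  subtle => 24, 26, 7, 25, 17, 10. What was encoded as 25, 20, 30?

Each letter is replaced by its alphabet position (a=1..z=26) + 5.
Undoing it on 25, 20, 30: 25→(25−5)÷1=20=t, 20→(20−5)÷1=15=o, 30→(30−5)÷1=25=y.

toy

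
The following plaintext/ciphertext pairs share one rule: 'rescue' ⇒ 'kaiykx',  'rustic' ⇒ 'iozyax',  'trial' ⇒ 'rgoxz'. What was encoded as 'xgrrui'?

collar

The output letters match the input read backwards, each shifted +6: rescue reversed is eucser. Two steps: reverse the string, then apply a Caesar shift of +6.
Undoing it on xgrrui: shift back: x−6=r, g−6=a, r−6=l, r−6=l, u−6=o, i−6=c → ralloc; then reverse → collar.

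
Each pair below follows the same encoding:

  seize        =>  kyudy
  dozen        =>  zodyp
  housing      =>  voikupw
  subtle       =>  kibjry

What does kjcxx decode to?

staff

s(18)→k(10) and e(4)→y(24) fit y≡25x+2 (mod 26); the inverse of 25 mod 26 is 25. Each letter's alphabet position (a=0..z=25) is mapped through 25·x+2 mod 26 — an affine cipher.
Undoing it on kjcxx: k(10)→25·(10−2)≡18=s; j(9)→25·(9−2)≡19=t; c(2)→25·(2−2)≡0=a; x(23)→25·(23−2)≡5=f; x(23)→25·(23−2)≡5=f (all mod 26).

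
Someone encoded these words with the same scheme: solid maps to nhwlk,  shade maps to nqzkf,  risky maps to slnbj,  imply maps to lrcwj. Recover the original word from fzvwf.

eagle

Treating letters as 0–25, the rule is x ↦ 21x + 25 (mod 26).
Undoing it on fzvwf: f(5)→5·(5−25)≡4=e; z(25)→5·(25−25)≡0=a; v(21)→5·(21−25)≡6=g; w(22)→5·(22−25)≡11=l; f(5)→5·(5−25)≡4=e (all mod 26).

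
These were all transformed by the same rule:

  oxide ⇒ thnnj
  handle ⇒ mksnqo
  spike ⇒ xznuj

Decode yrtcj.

those

Shifts by position in oxide: pos 0: o→t (+5), pos 1: x→h (+10), pos 2: i→n (+5), pos 3: d→n (+10) — repeating every 2. The shifts repeat in a cycle of length 2: positions 0,1,… shift by +5, +10, then the pattern repeats.
Decoding yrtcj: y−5=t, r−10=h, t−5=o, c−10=s, j−5=e.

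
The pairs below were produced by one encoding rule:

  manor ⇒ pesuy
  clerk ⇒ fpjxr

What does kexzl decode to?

In manor: m→p is +3, a→e is +4, n→s is +5, o→u is +6 — the shift increases by 1 each position. Letter i (0-indexed) is shifted by i+3, so successive shifts are 3, 4, 5, ….
Decoding kexzl: k−3=h, e−4=a, x−5=s, z−6=t, l−7=e.

haste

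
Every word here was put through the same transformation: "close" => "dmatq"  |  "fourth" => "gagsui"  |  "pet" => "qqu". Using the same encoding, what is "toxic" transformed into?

The shift depends on letter class: consonant c→d is +1, but vowel o→a is +12. Vowels shift forward by 12 and consonants shift forward by 1.
Applying it to toxic: t(cons)+1=u, o(vowel)+12=a, x(cons)+1=y, i(vowel)+12=u, c(cons)+1=d.

uayud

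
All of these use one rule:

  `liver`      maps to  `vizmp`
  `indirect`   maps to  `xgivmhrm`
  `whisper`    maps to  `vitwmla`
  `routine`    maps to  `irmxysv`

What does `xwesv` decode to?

The output letters match the input read backwards, each shifted +4: liver reversed is revil. Two steps: reverse the string, then apply a Caesar shift of +4.
Reversing it on xwesv: shift back: x−4=t, w−4=s, e−4=a, s−4=o, v−4=r → tsaor; then reverse → roast.

roast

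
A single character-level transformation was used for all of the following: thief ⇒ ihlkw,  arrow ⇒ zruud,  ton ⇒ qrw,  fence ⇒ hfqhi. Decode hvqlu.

The word is reversed, then every letter is shifted forward by 3.
Reversing it on hvqlu: shift back: h−3=e, v−3=s, q−3=n, l−3=i, u−3=r → esnir; then reverse → rinse.

rinse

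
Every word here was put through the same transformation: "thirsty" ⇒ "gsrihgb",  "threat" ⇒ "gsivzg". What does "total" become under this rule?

Each pair mirrors across the alphabet (t↔g, h↔s, i↔r): positions sum to 25. This is the alphabet-reversal cipher (Atbash): a becomes z, b becomes y, etc.
Applying it to total: t↔g, o↔l, t↔g, a↔z, l↔o.

glgzo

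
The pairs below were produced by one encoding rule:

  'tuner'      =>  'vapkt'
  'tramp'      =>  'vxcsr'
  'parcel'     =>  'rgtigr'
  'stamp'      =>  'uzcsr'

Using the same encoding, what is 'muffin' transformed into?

Shifts by position in tuner: pos 0: t→v (+2), pos 1: u→a (+6), pos 2: n→p (+2), pos 3: e→k (+6) — repeating every 2. The shifts repeat in a cycle of length 2: positions 0,1,… shift by +2, +6, then the pattern repeats.
For muffin: m+2=o, u+6=a, f+2=h, f+6=l, i+2=k, n+6=t.

oahlkt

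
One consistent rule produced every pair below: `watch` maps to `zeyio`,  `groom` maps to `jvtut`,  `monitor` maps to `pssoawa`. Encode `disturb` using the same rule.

The shift increases by 1 at each position, starting from +3: 3, 4, 5, ….
On disturb: d+3=g, i+4=m, s+5=x, t+6=z, u+7=b, r+8=z, b+9=k.

gmxzbzk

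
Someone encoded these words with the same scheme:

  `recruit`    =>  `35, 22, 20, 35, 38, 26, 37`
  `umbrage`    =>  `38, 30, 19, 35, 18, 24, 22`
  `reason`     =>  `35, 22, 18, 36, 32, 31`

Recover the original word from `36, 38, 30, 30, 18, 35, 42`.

r is letter #18 and maps to 35: an offset of 17. The number is (letter's place in the alphabet, a=1) + 17.
Decoding 36, 38, 30, 30, 18, 35, 42: 36→(36−17)÷1=19=s, 38→(38−17)÷1=21=u, 30→(30−17)÷1=13=m, 30→(30−17)÷1=13=m, 18→(18−17)÷1=1=a, 35→(35−17)÷1=18=r, 42→(42−17)÷1=25=y.

summary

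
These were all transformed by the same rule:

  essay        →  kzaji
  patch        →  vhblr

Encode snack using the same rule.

yuilu

In essay: e→k is +6, s→z is +7, s→a is +8, a→j is +9 — the shift increases by 1 each position. Each letter shifts forward by (position + 6), i.e. 6, 7, 8, … — the shift grows by one for each successive letter.
For snack: s+6=y, n+7=u, a+8=i, c+9=l, k+10=u.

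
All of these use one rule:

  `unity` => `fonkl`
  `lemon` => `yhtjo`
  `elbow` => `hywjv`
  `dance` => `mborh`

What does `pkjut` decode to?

u(20)→f(5) and n(13)→o(14) fit y≡21x+1 (mod 26); the inverse of 21 mod 26 is 5. Treating letters as 0–25, the rule is x ↦ 21x + 1 (mod 26).
Undoing it on pkjut: p(15)→5·(15−1)≡18=s; k(10)→5·(10−1)≡19=t; j(9)→5·(9−1)≡14=o; u(20)→5·(20−1)≡17=r; t(19)→5·(19−1)≡12=m (all mod 26).

storm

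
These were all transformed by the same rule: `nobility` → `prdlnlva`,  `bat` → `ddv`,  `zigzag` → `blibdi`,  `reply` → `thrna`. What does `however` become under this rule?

The shift depends on letter class: consonant n→p is +2, but vowel o→r is +3. Two shifts are in play — +3 for a/e/i/o/u, +2 for every other letter.
On however: h(cons)+2=j, o(vowel)+3=r, w(cons)+2=y, e(vowel)+3=h, v(cons)+2=x, e(vowel)+3=h, r(cons)+2=t.

jryhxht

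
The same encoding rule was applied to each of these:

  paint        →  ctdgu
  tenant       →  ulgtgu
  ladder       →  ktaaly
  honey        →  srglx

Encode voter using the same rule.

qruly

p(15)→c(2) and a(0)→t(19) fit y≡11x+19 (mod 26); the inverse of 11 mod 26 is 19. Treating letters as 0–25, the rule is x ↦ 11x + 19 (mod 26).
Applying it to voter: v(21)→11·21+19≡16=q; o(14)→11·14+19≡17=r; t(19)→11·19+19≡20=u; e(4)→11·4+19≡11=l; r(17)→11·17+19≡24=y (all mod 26).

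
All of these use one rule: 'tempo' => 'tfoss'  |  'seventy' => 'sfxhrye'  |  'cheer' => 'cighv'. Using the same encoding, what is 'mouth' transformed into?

Letter i (0-indexed) is shifted by i+0, so successive shifts are 0, 1, 2, ….
Applying it to mouth: m+0=m, o+1=p, u+2=w, t+3=w, h+4=l.

mpwwl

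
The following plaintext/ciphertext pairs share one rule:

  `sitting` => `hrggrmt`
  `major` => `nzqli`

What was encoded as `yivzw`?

Each pair mirrors across the alphabet (s↔h, i↔r, t↔g): positions sum to 25. Letters are reflected about the middle of the alphabet (position → 25−position): Atbash.
Reversing it on yivzw: y↔b, i↔r, v↔e, z↔a, w↔d.

bread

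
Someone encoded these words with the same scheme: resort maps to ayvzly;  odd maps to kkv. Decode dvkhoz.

shadow

The word is reversed, then every letter is shifted forward by 7.
Decoding dvkhoz: shift back: d−7=w, v−7=o, k−7=d, h−7=a, o−7=h, z−7=s → wodahs; then reverse → shadow.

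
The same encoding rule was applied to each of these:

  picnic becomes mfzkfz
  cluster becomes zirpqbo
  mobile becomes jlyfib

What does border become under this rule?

Compare letters: p→m is +23, i→f is +23, c→z is +23 — a constant shift. It's a constant shift of +23 (ROT23).
On border: b+23=y, o+23=l, r+23=o, d+23=a, e+23=b, r+23=o.

yloabo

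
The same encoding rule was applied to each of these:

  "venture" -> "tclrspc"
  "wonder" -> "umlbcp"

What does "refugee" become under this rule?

pcdsecc

Compare letters: v→t is +24, e→c is +24, n→l is +24 — a constant shift. Every letter moves 24 places later in the alphabet, wrapping around z→a.
Applying it to refugee: r+24=p, e+24=c, f+24=d, u+24=s, g+24=e, e+24=c, e+24=c.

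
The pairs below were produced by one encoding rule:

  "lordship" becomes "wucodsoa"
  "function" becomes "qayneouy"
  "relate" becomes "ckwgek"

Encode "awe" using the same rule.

ghk

The shift depends on letter class: consonant l→w is +11, but vowel o→u is +6. Vowels shift forward by 6 and consonants shift forward by 11.
Applying it to awe: a(vowel)+6=g, w(cons)+11=h, e(vowel)+6=k.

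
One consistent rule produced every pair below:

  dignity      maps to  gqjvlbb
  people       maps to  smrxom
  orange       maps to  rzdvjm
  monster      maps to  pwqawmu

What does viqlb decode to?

Shifts by position in dignity: pos 0: d→g (+3), pos 1: i→q (+8), pos 2: g→j (+3), pos 3: n→v (+8) — repeating every 2. It's a Vigenère-style cipher with numeric key [3,8]: position i shifts by key[i mod 2].
Decoding viqlb: v−3=s, i−8=a, q−3=n, l−8=d, b−3=y.

sandy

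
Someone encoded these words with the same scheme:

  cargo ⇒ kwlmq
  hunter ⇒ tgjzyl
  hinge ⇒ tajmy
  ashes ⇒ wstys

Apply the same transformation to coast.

kqwsz

c(2)→k(10) and a(0)→w(22) fit y≡7x+22 (mod 26); the inverse of 7 mod 26 is 15. Each letter's alphabet position (a=0..z=25) is mapped through 7·x+22 mod 26 — an affine cipher.
For coast: c(2)→7·2+22≡10=k; o(14)→7·14+22≡16=q; a(0)→7·0+22≡22=w; s(18)→7·18+22≡18=s; t(19)→7·19+22≡25=z (all mod 26).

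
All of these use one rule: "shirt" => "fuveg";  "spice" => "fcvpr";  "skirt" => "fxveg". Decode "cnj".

paw

Each letter is shifted forward by 13 in the alphabet (a Caesar shift of +13).
Reversing it on cnj: c−13=p, n−13=a, j−13=w.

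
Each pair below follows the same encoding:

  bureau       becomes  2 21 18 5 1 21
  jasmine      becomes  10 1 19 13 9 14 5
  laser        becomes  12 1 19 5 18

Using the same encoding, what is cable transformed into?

b is letter #2 and maps to 2: an offset of 0. Each letter is replaced by its alphabet position (a=1, b=2, …, z=26).
On cable: c=3→3, a=1→1, b=2→2, l=12→12, e=5→5.

3 1 2 12 5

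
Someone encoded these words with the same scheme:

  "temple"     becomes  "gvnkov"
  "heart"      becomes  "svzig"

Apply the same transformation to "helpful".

Each pair mirrors across the alphabet (t↔g, e↔v, m↔n): positions sum to 25. Letters are reflected about the middle of the alphabet (position → 25−position): Atbash.
On helpful: h↔s, e↔v, l↔o, p↔k, f↔u, u↔f, l↔o.

svokufo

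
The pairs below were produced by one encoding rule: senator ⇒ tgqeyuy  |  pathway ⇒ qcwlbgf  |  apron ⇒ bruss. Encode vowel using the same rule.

In senator: s→t is +1, e→g is +2, n→q is +3, a→e is +4 — the shift increases by 1 each position. The shift increases by 1 at each position, starting from +1: 1, 2, 3, ….
Applying it to vowel: v+1=w, o+2=q, w+3=z, e+4=i, l+5=q.

wqziq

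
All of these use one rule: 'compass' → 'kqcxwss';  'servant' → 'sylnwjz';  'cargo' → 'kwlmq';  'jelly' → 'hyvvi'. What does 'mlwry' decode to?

c(2)→k(10) and o(14)→q(16) fit y≡7x+22 (mod 26); the inverse of 7 mod 26 is 15. This is an affine cipher: with a=0,…,z=25, each position x becomes (7x+22) mod 26.
Decoding mlwry: m(12)→15·(12−22)≡6=g; l(11)→15·(11−22)≡17=r; w(22)→15·(22−22)≡0=a; r(17)→15·(17−22)≡3=d; y(24)→15·(24−22)≡4=e (all mod 26).

grade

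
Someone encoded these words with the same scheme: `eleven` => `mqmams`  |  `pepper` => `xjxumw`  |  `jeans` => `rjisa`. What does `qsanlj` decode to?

inside

Shifts by position in eleven: pos 0: e→m (+8), pos 1: l→q (+5), pos 2: e→m (+8), pos 3: v→a (+5) — repeating every 2. A repeating key of period 2 is used — shifts +8, +5 over and over.
Reversing it on qsanlj: q−8=i, s−5=n, a−8=s, n−5=i, l−8=d, j−5=e.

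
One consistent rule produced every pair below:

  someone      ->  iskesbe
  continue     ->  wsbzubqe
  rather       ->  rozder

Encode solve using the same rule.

s(18)→i(8) and o(14)→s(18) fit y≡17x+14 (mod 26); the inverse of 17 mod 26 is 23. Treating letters as 0–25, the rule is x ↦ 17x + 14 (mod 26).
On solve: s(18)→17·18+14≡8=i; o(14)→17·14+14≡18=s; l(11)→17·11+14≡19=t; v(21)→17·21+14≡7=h; e(4)→17·4+14≡4=e (all mod 26).

isthe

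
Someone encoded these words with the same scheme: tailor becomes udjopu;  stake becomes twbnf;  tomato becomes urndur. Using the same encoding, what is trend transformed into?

The shifts repeat in a cycle of length 2: positions 0,1,… shift by +1, +3, then the pattern repeats.
Applying it to trend: t+1=u, r+3=u, e+1=f, n+3=q, d+1=e.

uufqe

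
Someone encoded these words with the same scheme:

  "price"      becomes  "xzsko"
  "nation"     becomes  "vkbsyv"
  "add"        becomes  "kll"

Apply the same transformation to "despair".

The shift depends on letter class: consonant p→x is +8, but vowel i→s is +10. Two shifts are in play — +10 for a/e/i/o/u, +8 for every other letter.
For despair: d(cons)+8=l, e(vowel)+10=o, s(cons)+8=a, p(cons)+8=x, a(vowel)+10=k, i(vowel)+10=s, r(cons)+8=z.

loaxksz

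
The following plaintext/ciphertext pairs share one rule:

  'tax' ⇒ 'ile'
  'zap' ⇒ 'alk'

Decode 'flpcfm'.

bureau

The word is reversed, then every letter is shifted forward by 11.
Reversing it on flpcfm: shift back: f−11=u, l−11=a, p−11=e, c−11=r, f−11=u, m−11=b → uaerub; then reverse → bureau.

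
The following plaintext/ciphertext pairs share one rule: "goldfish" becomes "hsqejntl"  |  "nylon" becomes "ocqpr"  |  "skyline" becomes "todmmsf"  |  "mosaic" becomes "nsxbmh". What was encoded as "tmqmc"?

Shifts by position in goldfish: pos 0: g→h (+1), pos 1: o→s (+4), pos 2: l→q (+5), pos 3: d→e (+1), pos 4: f→j (+4), pos 5: i→n (+5) — repeating every 3. It's a Vigenère-style cipher with numeric key [1,4,5]: position i shifts by key[i mod 3].
Reversing it on tmqmc: t−1=s, m−4=i, q−5=l, m−1=l, c−4=y.

silly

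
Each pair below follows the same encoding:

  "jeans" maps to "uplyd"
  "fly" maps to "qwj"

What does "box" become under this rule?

Compare letters: j→u is +11, e→p is +11, a→l is +11 — a constant shift. This is a Caesar cipher with shift 11.
For box: b+11=m, o+11=z, x+11=i.

mzi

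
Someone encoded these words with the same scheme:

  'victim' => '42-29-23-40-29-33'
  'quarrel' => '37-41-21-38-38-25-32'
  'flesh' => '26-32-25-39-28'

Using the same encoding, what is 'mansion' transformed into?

33-21-34-39-29-35-34

The number is (letter's place in the alphabet, a=1) + 20.
Applying it to mansion: m=13→33, a=1→21, n=14→34, s=19→39, i=9→29, o=15→35, n=14→34.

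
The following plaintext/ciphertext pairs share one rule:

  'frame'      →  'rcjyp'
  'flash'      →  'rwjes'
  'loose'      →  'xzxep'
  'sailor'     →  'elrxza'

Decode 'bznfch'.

poetry

A repeating key of period 3 is used — shifts +12, +11, +9 over and over.
Reversing it on bznfch: b−12=p, z−11=o, n−9=e, f−12=t, c−11=r, h−9=y.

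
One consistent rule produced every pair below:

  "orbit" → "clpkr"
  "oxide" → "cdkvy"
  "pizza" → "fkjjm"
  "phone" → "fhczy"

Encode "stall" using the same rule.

ormtt

o(14)→c(2) and r(17)→l(11) fit y≡3x+12 (mod 26); the inverse of 3 mod 26 is 9. Treating letters as 0–25, the rule is x ↦ 3x + 12 (mod 26).
On stall: s(18)→3·18+12≡14=o; t(19)→3·19+12≡17=r; a(0)→3·0+12≡12=m; l(11)→3·11+12≡19=t; l(11)→3·11+12≡19=t (all mod 26).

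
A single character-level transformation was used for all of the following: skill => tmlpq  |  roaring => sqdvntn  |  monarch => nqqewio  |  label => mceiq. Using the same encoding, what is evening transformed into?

fxhrntn

Letter i (0-indexed) is shifted by i+1, so successive shifts are 1, 2, 3, ….
Applying it to evening: e+1=f, v+2=x, e+3=h, n+4=r, i+5=n, n+6=t, g+7=n.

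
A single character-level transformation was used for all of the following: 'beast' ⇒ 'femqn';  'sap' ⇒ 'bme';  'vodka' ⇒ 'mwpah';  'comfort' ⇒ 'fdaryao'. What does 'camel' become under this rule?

xqymo

The output letters match the input read backwards, each shifted +12: beast reversed is tsaeb. Read the word backwards and shift each letter +12.
On camel: reverse → lemac; then shift: l+12=x, e+12=q, m+12=y, a+12=m, c+12=o.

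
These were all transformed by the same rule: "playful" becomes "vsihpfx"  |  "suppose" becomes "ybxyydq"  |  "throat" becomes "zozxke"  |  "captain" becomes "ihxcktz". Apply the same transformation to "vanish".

bhvrcs

In playful: p→v is +6, l→s is +7, a→i is +8, y→h is +9 — the shift increases by 1 each position. Letter i (0-indexed) is shifted by i+6, so successive shifts are 6, 7, 8, ….
On vanish: v+6=b, a+7=h, n+8=v, i+9=r, s+10=c, h+11=s.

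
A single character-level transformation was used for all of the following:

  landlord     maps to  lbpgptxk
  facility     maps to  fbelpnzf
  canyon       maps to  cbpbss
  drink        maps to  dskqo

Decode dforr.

demon

In landlord: l→l is +0, a→b is +1, n→p is +2, d→g is +3 — the shift increases by 1 each position. Letter i (0-indexed) is shifted by i+0, so successive shifts are 0, 1, 2, ….
Decoding dforr: d−0=d, f−1=e, o−2=m, r−3=o, r−4=n.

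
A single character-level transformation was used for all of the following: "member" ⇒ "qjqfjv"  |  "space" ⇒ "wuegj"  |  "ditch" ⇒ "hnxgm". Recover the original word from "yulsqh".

Shifts by position in member: pos 0: m→q (+4), pos 1: e→j (+5), pos 2: m→q (+4), pos 3: b→f (+4), pos 4: e→j (+5), pos 5: r→v (+4) — repeating every 3. It's a Vigenère-style cipher with numeric key [4,5,4]: position i shifts by key[i mod 3].
Undoing it on yulsqh: y−4=u, u−5=p, l−4=h, s−4=o, q−5=l, h−4=d.

uphold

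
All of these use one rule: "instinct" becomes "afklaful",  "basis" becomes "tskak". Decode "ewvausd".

Compare letters: i→a is +18, n→f is +18, s→k is +18 — a constant shift. It's a constant shift of +18 (ROT18).
Reversing it on ewvausd: e−18=m, w−18=e, v−18=d, a−18=i, u−18=c, s−18=a, d−18=l.

medical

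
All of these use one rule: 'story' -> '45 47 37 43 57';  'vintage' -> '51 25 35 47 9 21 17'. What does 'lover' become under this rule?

s(#19)→45 and t(#20)→47: differences scale by 2, so n = 2·pos + 7. With a=1..z=26, the number is 2·pos + 7.
On lover: l=12→31, o=15→37, v=22→51, e=5→17, r=18→43.

31 37 51 17 43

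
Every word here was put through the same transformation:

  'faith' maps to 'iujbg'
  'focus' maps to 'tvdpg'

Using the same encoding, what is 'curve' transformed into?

fwsvd

The output letters match the input read backwards, each shifted +1: faith reversed is htiaf. Read the word backwards and shift each letter +1.
Applying it to curve: reverse → evruc; then shift: e+1=f, v+1=w, r+1=s, u+1=v, c+1=d.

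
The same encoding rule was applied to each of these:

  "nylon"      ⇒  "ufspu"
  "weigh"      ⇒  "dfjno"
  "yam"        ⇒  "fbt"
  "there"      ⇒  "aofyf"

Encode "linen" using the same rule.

The shift depends on letter class: consonant n→u is +7, but vowel o→p is +1. Vowels shift forward by 1 and consonants shift forward by 7.
Applying it to linen: l(cons)+7=s, i(vowel)+1=j, n(cons)+7=u, e(vowel)+1=f, n(cons)+7=u.

sjufu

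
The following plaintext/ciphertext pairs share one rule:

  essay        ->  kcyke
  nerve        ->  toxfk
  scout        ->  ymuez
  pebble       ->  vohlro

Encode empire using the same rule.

Shifts by position in essay: pos 0: e→k (+6), pos 1: s→c (+10), pos 2: s→y (+6), pos 3: a→k (+10) — repeating every 2. The shifts repeat in a cycle of length 2: positions 0,1,… shift by +6, +10, then the pattern repeats.
Applying it to empire: e+6=k, m+10=w, p+6=v, i+10=s, r+6=x, e+10=o.

kwvsxo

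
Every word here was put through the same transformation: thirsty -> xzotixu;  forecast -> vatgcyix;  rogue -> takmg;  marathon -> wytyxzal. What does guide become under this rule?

t(19)→x(23) and h(7)→z(25) fit y≡15x+24 (mod 26); the inverse of 15 mod 26 is 7. This is an affine cipher: with a=0,…,z=25, each position x becomes (15x+24) mod 26.
Applying it to guide: g(6)→15·6+24≡10=k; u(20)→15·20+24≡12=m; i(8)→15·8+24≡14=o; d(3)→15·3+24≡17=r; e(4)→15·4+24≡6=g (all mod 26).

kmorg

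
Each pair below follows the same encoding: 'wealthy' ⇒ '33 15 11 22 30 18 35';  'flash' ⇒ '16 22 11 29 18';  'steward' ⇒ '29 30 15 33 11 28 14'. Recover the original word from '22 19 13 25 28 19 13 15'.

w is letter #23 and maps to 33: an offset of 10. Letters become their 1-based position plus 10 (so a→11, b→12, …).
Undoing it on 22 19 13 25 28 19 13 15: 22→(22−10)÷1=12=l, 19→(19−10)÷1=9=i, 13→(13−10)÷1=3=c, 25→(25−10)÷1=15=o, 28→(28−10)÷1=18=r, 19→(19−10)÷1=9=i, 13→(13−10)÷1=3=c, 15→(15−10)÷1=5=e.

licorice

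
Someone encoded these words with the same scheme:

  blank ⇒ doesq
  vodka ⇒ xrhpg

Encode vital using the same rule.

The shift increases by 1 at each position, starting from +2: 2, 3, 4, ….
Applying it to vital: v+2=x, i+3=l, t+4=x, a+5=f, l+6=r.

xlxfr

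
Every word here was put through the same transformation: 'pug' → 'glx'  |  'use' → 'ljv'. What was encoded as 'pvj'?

yes

Compare letters: p→g is +17, u→l is +17, g→x is +17 — a constant shift. This is a Caesar cipher with shift 17.
Undoing it on pvj: p−17=y, v−17=e, j−17=s.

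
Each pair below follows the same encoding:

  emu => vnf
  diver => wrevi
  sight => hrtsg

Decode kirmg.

Each pair mirrors across the alphabet (e↔v, m↔n, u↔f): positions sum to 25. This is the alphabet-reversal cipher (Atbash): a becomes z, b becomes y, etc.
Reversing it on kirmg: k↔p, i↔r, r↔i, m↔n, g↔t.

print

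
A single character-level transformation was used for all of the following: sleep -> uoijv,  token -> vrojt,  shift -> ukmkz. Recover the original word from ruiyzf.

pretty

Letter i (0-indexed) is shifted by i+2, so successive shifts are 2, 3, 4, ….
Undoing it on ruiyzf: r−2=p, u−3=r, i−4=e, y−5=t, z−6=t, f−7=y.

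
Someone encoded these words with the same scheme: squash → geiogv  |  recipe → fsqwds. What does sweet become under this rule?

gkssh

This is a Caesar cipher with shift 14.
Applying it to sweet: s+14=g, w+14=k, e+14=s, e+14=s, t+14=h.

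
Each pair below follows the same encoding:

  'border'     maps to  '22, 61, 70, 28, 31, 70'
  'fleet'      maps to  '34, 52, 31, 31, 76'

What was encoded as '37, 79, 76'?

b(#2)→22 and o(#15)→61: differences scale by 3, so n = 3·pos + 16. Each letter becomes 3×(its alphabet position, a=1..z=26) + 16.
Undoing it on 37, 79, 76: 37→(37−16)÷3=7=g, 79→(79−16)÷3=21=u, 76→(76−16)÷3=20=t.

gut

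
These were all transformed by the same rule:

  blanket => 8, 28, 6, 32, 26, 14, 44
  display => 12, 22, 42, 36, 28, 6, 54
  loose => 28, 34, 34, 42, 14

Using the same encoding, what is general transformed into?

b(#2)→8 and l(#12)→28: differences scale by 2, so n = 2·pos + 4. Each letter becomes 2×(its alphabet position, a=1..z=26) + 4.
Applying it to general: g=7→18, e=5→14, n=14→32, e=5→14, r=18→40, a=1→6, l=12→28.

18, 14, 32, 14, 40, 6, 28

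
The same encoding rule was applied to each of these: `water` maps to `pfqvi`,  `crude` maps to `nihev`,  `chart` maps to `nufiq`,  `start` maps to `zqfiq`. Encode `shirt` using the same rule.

zuliq

w(22)→p(15) and a(0)→f(5) fit y≡17x+5 (mod 26); the inverse of 17 mod 26 is 23. This is an affine cipher: with a=0,…,z=25, each position x becomes (17x+5) mod 26.
On shirt: s(18)→17·18+5≡25=z; h(7)→17·7+5≡20=u; i(8)→17·8+5≡11=l; r(17)→17·17+5≡8=i; t(19)→17·19+5≡16=q (all mod 26).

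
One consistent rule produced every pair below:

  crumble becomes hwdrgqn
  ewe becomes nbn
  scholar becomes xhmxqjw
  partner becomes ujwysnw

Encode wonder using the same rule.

The shift depends on letter class: consonant c→h is +5, but vowel u→d is +9. Two shifts are in play — +9 for a/e/i/o/u, +5 for every other letter.
For wonder: w(cons)+5=b, o(vowel)+9=x, n(cons)+5=s, d(cons)+5=i, e(vowel)+9=n, r(cons)+5=w.

bxsinw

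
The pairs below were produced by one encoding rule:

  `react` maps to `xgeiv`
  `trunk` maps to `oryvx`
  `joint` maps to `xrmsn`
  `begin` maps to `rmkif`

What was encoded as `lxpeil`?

health

The output letters match the input read backwards, each shifted +4: react reversed is tcaer. Read the word backwards and shift each letter +4.
Decoding lxpeil: shift back: l−4=h, x−4=t, p−4=l, e−4=a, i−4=e, l−4=h → htlaeh; then reverse → health.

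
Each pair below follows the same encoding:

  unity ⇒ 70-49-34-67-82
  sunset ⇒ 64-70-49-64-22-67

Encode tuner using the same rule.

67-70-49-22-61

u(#21)→70 and n(#14)→49: differences scale by 3, so n = 3·pos + 7. Each letter becomes 3×(its alphabet position, a=1..z=26) + 7.
On tuner: t=20→67, u=21→70, n=14→49, e=5→22, r=18→61.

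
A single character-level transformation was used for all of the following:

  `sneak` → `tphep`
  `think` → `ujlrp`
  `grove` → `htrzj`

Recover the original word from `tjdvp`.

Each letter shifts forward by (position + 1), i.e. 1, 2, 3, … — the shift grows by one for each successive letter.
Decoding tjdvp: t−1=s, j−2=h, d−3=a, v−4=r, p−5=k.

shark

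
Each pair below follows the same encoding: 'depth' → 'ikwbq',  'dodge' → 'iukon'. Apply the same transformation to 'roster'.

wuzbnb

Each letter shifts forward by (position + 5), i.e. 5, 6, 7, … — the shift grows by one for each successive letter.
On roster: r+5=w, o+6=u, s+7=z, t+8=b, e+9=n, r+10=b.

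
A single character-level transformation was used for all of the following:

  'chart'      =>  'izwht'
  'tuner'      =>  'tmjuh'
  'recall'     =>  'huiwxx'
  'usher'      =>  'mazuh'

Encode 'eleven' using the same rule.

uxufuj

c(2)→i(8) and h(7)→z(25) fit y≡19x+22 (mod 26); the inverse of 19 mod 26 is 11. Treating letters as 0–25, the rule is x ↦ 19x + 22 (mod 26).
For eleven: e(4)→19·4+22≡20=u; l(11)→19·11+22≡23=x; e(4)→19·4+22≡20=u; v(21)→19·21+22≡5=f; e(4)→19·4+22≡20=u; n(13)→19·13+22≡9=j (all mod 26).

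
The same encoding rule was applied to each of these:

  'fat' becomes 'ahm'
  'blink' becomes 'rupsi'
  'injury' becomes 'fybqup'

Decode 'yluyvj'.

The output letters match the input read backwards, each shifted +7: fat reversed is taf. Read the word backwards and shift each letter +7.
Decoding yluyvj: shift back: y−7=r, l−7=e, u−7=n, y−7=r, v−7=o, j−7=c → renroc; then reverse → corner.

corner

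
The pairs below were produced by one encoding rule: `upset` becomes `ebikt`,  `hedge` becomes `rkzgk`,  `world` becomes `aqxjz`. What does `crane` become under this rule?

oxsfk

u(20)→e(4) and p(15)→b(1) fit y≡11x+18 (mod 26); the inverse of 11 mod 26 is 19. Each letter's alphabet position (a=0..z=25) is mapped through 11·x+18 mod 26 — an affine cipher.
For crane: c(2)→11·2+18≡14=o; r(17)→11·17+18≡23=x; a(0)→11·0+18≡18=s; n(13)→11·13+18≡5=f; e(4)→11·4+18≡10=k (all mod 26).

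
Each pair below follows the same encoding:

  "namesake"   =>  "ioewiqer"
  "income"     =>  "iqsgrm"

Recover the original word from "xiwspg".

The word is reversed, then every letter is shifted forward by 4.
Undoing it on xiwspg: shift back: x−4=t, i−4=e, w−4=s, s−4=o, p−4=l, g−4=c → tesolc; then reverse → closet.

closet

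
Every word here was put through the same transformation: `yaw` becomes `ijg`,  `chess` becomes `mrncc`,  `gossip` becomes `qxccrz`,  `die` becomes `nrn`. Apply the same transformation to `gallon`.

qjvvxx

The rule splits by letter class: vowels +9, consonants +10.
Applying it to gallon: g(cons)+10=q, a(vowel)+9=j, l(cons)+10=v, l(cons)+10=v, o(vowel)+9=x, n(cons)+10=x.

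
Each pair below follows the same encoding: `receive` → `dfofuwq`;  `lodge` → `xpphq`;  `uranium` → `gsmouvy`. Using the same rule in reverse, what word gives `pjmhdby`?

diagram

A repeating key of period 2 is used — shifts +12, +1 over and over.
Undoing it on pjmhdby: p−12=d, j−1=i, m−12=a, h−1=g, d−12=r, b−1=a, y−12=m.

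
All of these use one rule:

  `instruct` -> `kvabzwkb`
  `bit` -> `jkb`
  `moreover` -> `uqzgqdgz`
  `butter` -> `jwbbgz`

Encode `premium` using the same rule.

xzgukwu

Vowels shift forward by 2 and consonants shift forward by 8.
Applying it to premium: p(cons)+8=x, r(cons)+8=z, e(vowel)+2=g, m(cons)+8=u, i(vowel)+2=k, u(vowel)+2=w, m(cons)+8=u.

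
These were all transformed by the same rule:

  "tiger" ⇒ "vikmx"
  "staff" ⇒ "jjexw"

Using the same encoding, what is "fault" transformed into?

The output letters match the input read backwards, each shifted +4: tiger reversed is regit. Read the word backwards and shift each letter +4.
Applying it to fault: reverse → tluaf; then shift: t+4=x, l+4=p, u+4=y, a+4=e, f+4=j.

xpyej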